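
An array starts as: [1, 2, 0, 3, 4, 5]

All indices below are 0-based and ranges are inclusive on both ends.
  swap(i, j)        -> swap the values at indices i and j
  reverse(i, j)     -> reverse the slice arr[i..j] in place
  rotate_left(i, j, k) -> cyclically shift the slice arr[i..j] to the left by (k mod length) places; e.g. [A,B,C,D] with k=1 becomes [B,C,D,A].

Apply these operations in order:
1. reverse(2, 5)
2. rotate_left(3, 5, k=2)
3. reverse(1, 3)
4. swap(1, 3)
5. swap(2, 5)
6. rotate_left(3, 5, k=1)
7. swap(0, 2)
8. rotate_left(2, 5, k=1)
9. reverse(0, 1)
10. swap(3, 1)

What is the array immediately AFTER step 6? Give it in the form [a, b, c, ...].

After 1 (reverse(2, 5)): [1, 2, 5, 4, 3, 0]
After 2 (rotate_left(3, 5, k=2)): [1, 2, 5, 0, 4, 3]
After 3 (reverse(1, 3)): [1, 0, 5, 2, 4, 3]
After 4 (swap(1, 3)): [1, 2, 5, 0, 4, 3]
After 5 (swap(2, 5)): [1, 2, 3, 0, 4, 5]
After 6 (rotate_left(3, 5, k=1)): [1, 2, 3, 4, 5, 0]

Answer: [1, 2, 3, 4, 5, 0]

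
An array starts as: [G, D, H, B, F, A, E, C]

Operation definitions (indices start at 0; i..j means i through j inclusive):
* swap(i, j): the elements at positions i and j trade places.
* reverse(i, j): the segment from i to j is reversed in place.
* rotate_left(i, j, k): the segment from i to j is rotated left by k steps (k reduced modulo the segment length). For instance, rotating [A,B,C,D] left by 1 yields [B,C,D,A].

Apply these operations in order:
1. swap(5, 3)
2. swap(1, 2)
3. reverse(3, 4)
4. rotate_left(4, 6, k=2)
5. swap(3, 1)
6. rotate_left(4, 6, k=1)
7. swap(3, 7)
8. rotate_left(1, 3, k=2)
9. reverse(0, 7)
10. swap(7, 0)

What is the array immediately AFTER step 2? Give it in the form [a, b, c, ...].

Answer: [G, H, D, A, F, B, E, C]

Derivation:
After 1 (swap(5, 3)): [G, D, H, A, F, B, E, C]
After 2 (swap(1, 2)): [G, H, D, A, F, B, E, C]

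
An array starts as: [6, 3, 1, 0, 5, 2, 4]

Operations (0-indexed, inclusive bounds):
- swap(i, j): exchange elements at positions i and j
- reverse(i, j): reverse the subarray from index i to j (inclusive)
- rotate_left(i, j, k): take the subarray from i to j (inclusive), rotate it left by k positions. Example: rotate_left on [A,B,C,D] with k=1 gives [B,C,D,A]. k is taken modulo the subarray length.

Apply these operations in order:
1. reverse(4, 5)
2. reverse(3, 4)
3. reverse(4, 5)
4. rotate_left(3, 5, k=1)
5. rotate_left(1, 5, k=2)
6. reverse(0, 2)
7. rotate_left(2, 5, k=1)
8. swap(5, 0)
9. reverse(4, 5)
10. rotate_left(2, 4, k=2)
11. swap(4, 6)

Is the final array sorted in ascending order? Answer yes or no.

Answer: no

Derivation:
After 1 (reverse(4, 5)): [6, 3, 1, 0, 2, 5, 4]
After 2 (reverse(3, 4)): [6, 3, 1, 2, 0, 5, 4]
After 3 (reverse(4, 5)): [6, 3, 1, 2, 5, 0, 4]
After 4 (rotate_left(3, 5, k=1)): [6, 3, 1, 5, 0, 2, 4]
After 5 (rotate_left(1, 5, k=2)): [6, 5, 0, 2, 3, 1, 4]
After 6 (reverse(0, 2)): [0, 5, 6, 2, 3, 1, 4]
After 7 (rotate_left(2, 5, k=1)): [0, 5, 2, 3, 1, 6, 4]
After 8 (swap(5, 0)): [6, 5, 2, 3, 1, 0, 4]
After 9 (reverse(4, 5)): [6, 5, 2, 3, 0, 1, 4]
After 10 (rotate_left(2, 4, k=2)): [6, 5, 0, 2, 3, 1, 4]
After 11 (swap(4, 6)): [6, 5, 0, 2, 4, 1, 3]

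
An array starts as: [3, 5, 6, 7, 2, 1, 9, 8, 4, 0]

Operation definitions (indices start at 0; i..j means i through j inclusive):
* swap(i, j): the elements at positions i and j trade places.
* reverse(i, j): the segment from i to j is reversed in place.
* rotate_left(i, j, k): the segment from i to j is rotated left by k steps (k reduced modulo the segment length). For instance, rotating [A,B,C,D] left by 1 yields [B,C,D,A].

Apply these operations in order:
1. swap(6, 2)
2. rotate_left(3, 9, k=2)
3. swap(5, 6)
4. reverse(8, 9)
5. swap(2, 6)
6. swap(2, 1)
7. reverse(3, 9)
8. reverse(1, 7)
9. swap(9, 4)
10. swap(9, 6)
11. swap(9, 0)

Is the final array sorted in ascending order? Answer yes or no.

Answer: no

Derivation:
After 1 (swap(6, 2)): [3, 5, 9, 7, 2, 1, 6, 8, 4, 0]
After 2 (rotate_left(3, 9, k=2)): [3, 5, 9, 1, 6, 8, 4, 0, 7, 2]
After 3 (swap(5, 6)): [3, 5, 9, 1, 6, 4, 8, 0, 7, 2]
After 4 (reverse(8, 9)): [3, 5, 9, 1, 6, 4, 8, 0, 2, 7]
After 5 (swap(2, 6)): [3, 5, 8, 1, 6, 4, 9, 0, 2, 7]
After 6 (swap(2, 1)): [3, 8, 5, 1, 6, 4, 9, 0, 2, 7]
After 7 (reverse(3, 9)): [3, 8, 5, 7, 2, 0, 9, 4, 6, 1]
After 8 (reverse(1, 7)): [3, 4, 9, 0, 2, 7, 5, 8, 6, 1]
After 9 (swap(9, 4)): [3, 4, 9, 0, 1, 7, 5, 8, 6, 2]
After 10 (swap(9, 6)): [3, 4, 9, 0, 1, 7, 2, 8, 6, 5]
After 11 (swap(9, 0)): [5, 4, 9, 0, 1, 7, 2, 8, 6, 3]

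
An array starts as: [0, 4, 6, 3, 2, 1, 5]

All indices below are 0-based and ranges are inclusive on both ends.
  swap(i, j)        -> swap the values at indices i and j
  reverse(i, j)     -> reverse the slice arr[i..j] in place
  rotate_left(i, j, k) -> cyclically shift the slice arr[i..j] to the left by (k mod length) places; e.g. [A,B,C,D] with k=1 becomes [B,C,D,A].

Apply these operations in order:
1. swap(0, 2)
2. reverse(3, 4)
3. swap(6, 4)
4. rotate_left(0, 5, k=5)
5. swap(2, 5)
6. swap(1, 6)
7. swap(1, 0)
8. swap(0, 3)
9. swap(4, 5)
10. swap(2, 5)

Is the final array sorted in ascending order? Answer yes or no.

Answer: yes

Derivation:
After 1 (swap(0, 2)): [6, 4, 0, 3, 2, 1, 5]
After 2 (reverse(3, 4)): [6, 4, 0, 2, 3, 1, 5]
After 3 (swap(6, 4)): [6, 4, 0, 2, 5, 1, 3]
After 4 (rotate_left(0, 5, k=5)): [1, 6, 4, 0, 2, 5, 3]
After 5 (swap(2, 5)): [1, 6, 5, 0, 2, 4, 3]
After 6 (swap(1, 6)): [1, 3, 5, 0, 2, 4, 6]
After 7 (swap(1, 0)): [3, 1, 5, 0, 2, 4, 6]
After 8 (swap(0, 3)): [0, 1, 5, 3, 2, 4, 6]
After 9 (swap(4, 5)): [0, 1, 5, 3, 4, 2, 6]
After 10 (swap(2, 5)): [0, 1, 2, 3, 4, 5, 6]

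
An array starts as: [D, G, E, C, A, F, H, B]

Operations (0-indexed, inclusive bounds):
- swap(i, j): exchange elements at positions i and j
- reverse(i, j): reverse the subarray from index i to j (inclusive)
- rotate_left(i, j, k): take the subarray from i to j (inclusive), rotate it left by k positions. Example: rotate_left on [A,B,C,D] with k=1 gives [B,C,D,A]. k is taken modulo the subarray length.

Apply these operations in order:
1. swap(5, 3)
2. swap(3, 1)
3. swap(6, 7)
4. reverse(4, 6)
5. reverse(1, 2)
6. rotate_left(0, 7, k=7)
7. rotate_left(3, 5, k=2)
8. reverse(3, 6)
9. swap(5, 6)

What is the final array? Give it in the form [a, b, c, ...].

After 1 (swap(5, 3)): [D, G, E, F, A, C, H, B]
After 2 (swap(3, 1)): [D, F, E, G, A, C, H, B]
After 3 (swap(6, 7)): [D, F, E, G, A, C, B, H]
After 4 (reverse(4, 6)): [D, F, E, G, B, C, A, H]
After 5 (reverse(1, 2)): [D, E, F, G, B, C, A, H]
After 6 (rotate_left(0, 7, k=7)): [H, D, E, F, G, B, C, A]
After 7 (rotate_left(3, 5, k=2)): [H, D, E, B, F, G, C, A]
After 8 (reverse(3, 6)): [H, D, E, C, G, F, B, A]
After 9 (swap(5, 6)): [H, D, E, C, G, B, F, A]

Answer: [H, D, E, C, G, B, F, A]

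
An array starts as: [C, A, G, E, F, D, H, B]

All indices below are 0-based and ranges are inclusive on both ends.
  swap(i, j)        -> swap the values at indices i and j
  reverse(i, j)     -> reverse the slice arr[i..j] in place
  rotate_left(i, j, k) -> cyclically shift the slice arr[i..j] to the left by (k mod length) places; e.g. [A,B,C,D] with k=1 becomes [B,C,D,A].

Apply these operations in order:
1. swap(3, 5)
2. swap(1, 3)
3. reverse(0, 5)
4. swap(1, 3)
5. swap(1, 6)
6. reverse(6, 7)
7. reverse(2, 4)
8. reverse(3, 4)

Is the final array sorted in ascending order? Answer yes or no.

Answer: no

Derivation:
After 1 (swap(3, 5)): [C, A, G, D, F, E, H, B]
After 2 (swap(1, 3)): [C, D, G, A, F, E, H, B]
After 3 (reverse(0, 5)): [E, F, A, G, D, C, H, B]
After 4 (swap(1, 3)): [E, G, A, F, D, C, H, B]
After 5 (swap(1, 6)): [E, H, A, F, D, C, G, B]
After 6 (reverse(6, 7)): [E, H, A, F, D, C, B, G]
After 7 (reverse(2, 4)): [E, H, D, F, A, C, B, G]
After 8 (reverse(3, 4)): [E, H, D, A, F, C, B, G]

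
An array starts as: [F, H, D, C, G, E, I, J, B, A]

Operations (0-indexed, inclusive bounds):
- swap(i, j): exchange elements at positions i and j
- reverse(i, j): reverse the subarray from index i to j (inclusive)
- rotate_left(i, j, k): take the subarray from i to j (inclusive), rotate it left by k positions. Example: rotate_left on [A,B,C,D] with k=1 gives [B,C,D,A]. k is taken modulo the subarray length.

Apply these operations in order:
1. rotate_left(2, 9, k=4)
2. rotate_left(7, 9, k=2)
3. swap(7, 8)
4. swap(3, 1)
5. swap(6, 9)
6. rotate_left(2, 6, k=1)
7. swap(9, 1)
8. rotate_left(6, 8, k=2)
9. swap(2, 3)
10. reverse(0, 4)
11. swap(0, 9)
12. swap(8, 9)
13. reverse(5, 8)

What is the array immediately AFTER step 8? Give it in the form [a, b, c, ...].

After 1 (rotate_left(2, 9, k=4)): [F, H, I, J, B, A, D, C, G, E]
After 2 (rotate_left(7, 9, k=2)): [F, H, I, J, B, A, D, E, C, G]
After 3 (swap(7, 8)): [F, H, I, J, B, A, D, C, E, G]
After 4 (swap(3, 1)): [F, J, I, H, B, A, D, C, E, G]
After 5 (swap(6, 9)): [F, J, I, H, B, A, G, C, E, D]
After 6 (rotate_left(2, 6, k=1)): [F, J, H, B, A, G, I, C, E, D]
After 7 (swap(9, 1)): [F, D, H, B, A, G, I, C, E, J]
After 8 (rotate_left(6, 8, k=2)): [F, D, H, B, A, G, E, I, C, J]

Answer: [F, D, H, B, A, G, E, I, C, J]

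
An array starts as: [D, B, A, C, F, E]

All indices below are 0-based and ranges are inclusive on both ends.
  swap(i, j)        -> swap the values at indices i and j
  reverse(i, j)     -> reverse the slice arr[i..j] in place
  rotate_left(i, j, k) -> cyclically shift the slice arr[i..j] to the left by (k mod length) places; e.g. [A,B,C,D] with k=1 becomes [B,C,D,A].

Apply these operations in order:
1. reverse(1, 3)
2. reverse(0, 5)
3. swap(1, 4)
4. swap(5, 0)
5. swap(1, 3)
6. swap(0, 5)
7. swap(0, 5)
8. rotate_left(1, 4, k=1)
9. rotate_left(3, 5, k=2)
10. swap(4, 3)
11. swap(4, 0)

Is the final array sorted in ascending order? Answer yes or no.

After 1 (reverse(1, 3)): [D, C, A, B, F, E]
After 2 (reverse(0, 5)): [E, F, B, A, C, D]
After 3 (swap(1, 4)): [E, C, B, A, F, D]
After 4 (swap(5, 0)): [D, C, B, A, F, E]
After 5 (swap(1, 3)): [D, A, B, C, F, E]
After 6 (swap(0, 5)): [E, A, B, C, F, D]
After 7 (swap(0, 5)): [D, A, B, C, F, E]
After 8 (rotate_left(1, 4, k=1)): [D, B, C, F, A, E]
After 9 (rotate_left(3, 5, k=2)): [D, B, C, E, F, A]
After 10 (swap(4, 3)): [D, B, C, F, E, A]
After 11 (swap(4, 0)): [E, B, C, F, D, A]

Answer: no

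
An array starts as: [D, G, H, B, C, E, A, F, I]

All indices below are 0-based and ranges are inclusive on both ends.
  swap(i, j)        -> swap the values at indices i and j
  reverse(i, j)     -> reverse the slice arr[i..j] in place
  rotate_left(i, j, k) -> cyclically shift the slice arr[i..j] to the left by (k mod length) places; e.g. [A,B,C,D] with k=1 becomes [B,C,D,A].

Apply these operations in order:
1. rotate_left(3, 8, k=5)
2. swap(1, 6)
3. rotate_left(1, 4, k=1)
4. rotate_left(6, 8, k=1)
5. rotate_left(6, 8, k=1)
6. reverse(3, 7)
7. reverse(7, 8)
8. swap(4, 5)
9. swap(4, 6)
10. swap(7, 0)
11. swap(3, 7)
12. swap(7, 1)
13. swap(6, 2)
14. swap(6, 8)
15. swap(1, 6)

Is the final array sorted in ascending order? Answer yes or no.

After 1 (rotate_left(3, 8, k=5)): [D, G, H, I, B, C, E, A, F]
After 2 (swap(1, 6)): [D, E, H, I, B, C, G, A, F]
After 3 (rotate_left(1, 4, k=1)): [D, H, I, B, E, C, G, A, F]
After 4 (rotate_left(6, 8, k=1)): [D, H, I, B, E, C, A, F, G]
After 5 (rotate_left(6, 8, k=1)): [D, H, I, B, E, C, F, G, A]
After 6 (reverse(3, 7)): [D, H, I, G, F, C, E, B, A]
After 7 (reverse(7, 8)): [D, H, I, G, F, C, E, A, B]
After 8 (swap(4, 5)): [D, H, I, G, C, F, E, A, B]
After 9 (swap(4, 6)): [D, H, I, G, E, F, C, A, B]
After 10 (swap(7, 0)): [A, H, I, G, E, F, C, D, B]
After 11 (swap(3, 7)): [A, H, I, D, E, F, C, G, B]
After 12 (swap(7, 1)): [A, G, I, D, E, F, C, H, B]
After 13 (swap(6, 2)): [A, G, C, D, E, F, I, H, B]
After 14 (swap(6, 8)): [A, G, C, D, E, F, B, H, I]
After 15 (swap(1, 6)): [A, B, C, D, E, F, G, H, I]

Answer: yes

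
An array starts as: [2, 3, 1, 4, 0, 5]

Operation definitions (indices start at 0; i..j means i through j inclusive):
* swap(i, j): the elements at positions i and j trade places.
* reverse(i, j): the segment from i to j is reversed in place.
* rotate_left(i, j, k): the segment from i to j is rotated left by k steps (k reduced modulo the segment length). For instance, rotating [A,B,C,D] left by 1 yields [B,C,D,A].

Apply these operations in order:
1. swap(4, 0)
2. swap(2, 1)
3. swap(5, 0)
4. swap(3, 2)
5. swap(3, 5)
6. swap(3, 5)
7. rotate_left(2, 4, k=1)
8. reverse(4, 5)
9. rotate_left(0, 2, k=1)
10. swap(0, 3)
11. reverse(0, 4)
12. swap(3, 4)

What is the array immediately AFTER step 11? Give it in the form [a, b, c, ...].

After 1 (swap(4, 0)): [0, 3, 1, 4, 2, 5]
After 2 (swap(2, 1)): [0, 1, 3, 4, 2, 5]
After 3 (swap(5, 0)): [5, 1, 3, 4, 2, 0]
After 4 (swap(3, 2)): [5, 1, 4, 3, 2, 0]
After 5 (swap(3, 5)): [5, 1, 4, 0, 2, 3]
After 6 (swap(3, 5)): [5, 1, 4, 3, 2, 0]
After 7 (rotate_left(2, 4, k=1)): [5, 1, 3, 2, 4, 0]
After 8 (reverse(4, 5)): [5, 1, 3, 2, 0, 4]
After 9 (rotate_left(0, 2, k=1)): [1, 3, 5, 2, 0, 4]
After 10 (swap(0, 3)): [2, 3, 5, 1, 0, 4]
After 11 (reverse(0, 4)): [0, 1, 5, 3, 2, 4]

Answer: [0, 1, 5, 3, 2, 4]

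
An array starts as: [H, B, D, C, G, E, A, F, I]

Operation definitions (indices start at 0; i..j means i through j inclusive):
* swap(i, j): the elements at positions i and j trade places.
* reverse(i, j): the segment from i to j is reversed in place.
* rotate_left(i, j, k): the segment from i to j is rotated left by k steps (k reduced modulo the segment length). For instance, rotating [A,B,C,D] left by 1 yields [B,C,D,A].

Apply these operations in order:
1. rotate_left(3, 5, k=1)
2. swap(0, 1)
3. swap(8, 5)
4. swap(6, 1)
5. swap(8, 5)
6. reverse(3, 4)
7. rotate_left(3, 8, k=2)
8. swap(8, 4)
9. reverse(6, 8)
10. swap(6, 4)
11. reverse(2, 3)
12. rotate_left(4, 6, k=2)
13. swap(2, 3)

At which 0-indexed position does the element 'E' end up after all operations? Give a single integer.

Answer: 7

Derivation:
After 1 (rotate_left(3, 5, k=1)): [H, B, D, G, E, C, A, F, I]
After 2 (swap(0, 1)): [B, H, D, G, E, C, A, F, I]
After 3 (swap(8, 5)): [B, H, D, G, E, I, A, F, C]
After 4 (swap(6, 1)): [B, A, D, G, E, I, H, F, C]
After 5 (swap(8, 5)): [B, A, D, G, E, C, H, F, I]
After 6 (reverse(3, 4)): [B, A, D, E, G, C, H, F, I]
After 7 (rotate_left(3, 8, k=2)): [B, A, D, C, H, F, I, E, G]
After 8 (swap(8, 4)): [B, A, D, C, G, F, I, E, H]
After 9 (reverse(6, 8)): [B, A, D, C, G, F, H, E, I]
After 10 (swap(6, 4)): [B, A, D, C, H, F, G, E, I]
After 11 (reverse(2, 3)): [B, A, C, D, H, F, G, E, I]
After 12 (rotate_left(4, 6, k=2)): [B, A, C, D, G, H, F, E, I]
After 13 (swap(2, 3)): [B, A, D, C, G, H, F, E, I]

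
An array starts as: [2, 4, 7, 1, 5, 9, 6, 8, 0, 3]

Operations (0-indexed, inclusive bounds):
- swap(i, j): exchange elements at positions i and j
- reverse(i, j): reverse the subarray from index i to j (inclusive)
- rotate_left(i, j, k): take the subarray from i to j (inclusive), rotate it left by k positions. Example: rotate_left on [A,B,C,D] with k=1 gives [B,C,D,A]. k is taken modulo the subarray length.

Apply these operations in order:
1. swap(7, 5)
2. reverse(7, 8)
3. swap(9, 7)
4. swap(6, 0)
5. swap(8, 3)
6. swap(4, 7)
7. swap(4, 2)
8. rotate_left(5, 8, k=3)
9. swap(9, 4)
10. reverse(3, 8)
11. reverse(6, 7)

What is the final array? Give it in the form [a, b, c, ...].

After 1 (swap(7, 5)): [2, 4, 7, 1, 5, 8, 6, 9, 0, 3]
After 2 (reverse(7, 8)): [2, 4, 7, 1, 5, 8, 6, 0, 9, 3]
After 3 (swap(9, 7)): [2, 4, 7, 1, 5, 8, 6, 3, 9, 0]
After 4 (swap(6, 0)): [6, 4, 7, 1, 5, 8, 2, 3, 9, 0]
After 5 (swap(8, 3)): [6, 4, 7, 9, 5, 8, 2, 3, 1, 0]
After 6 (swap(4, 7)): [6, 4, 7, 9, 3, 8, 2, 5, 1, 0]
After 7 (swap(4, 2)): [6, 4, 3, 9, 7, 8, 2, 5, 1, 0]
After 8 (rotate_left(5, 8, k=3)): [6, 4, 3, 9, 7, 1, 8, 2, 5, 0]
After 9 (swap(9, 4)): [6, 4, 3, 9, 0, 1, 8, 2, 5, 7]
After 10 (reverse(3, 8)): [6, 4, 3, 5, 2, 8, 1, 0, 9, 7]
After 11 (reverse(6, 7)): [6, 4, 3, 5, 2, 8, 0, 1, 9, 7]

Answer: [6, 4, 3, 5, 2, 8, 0, 1, 9, 7]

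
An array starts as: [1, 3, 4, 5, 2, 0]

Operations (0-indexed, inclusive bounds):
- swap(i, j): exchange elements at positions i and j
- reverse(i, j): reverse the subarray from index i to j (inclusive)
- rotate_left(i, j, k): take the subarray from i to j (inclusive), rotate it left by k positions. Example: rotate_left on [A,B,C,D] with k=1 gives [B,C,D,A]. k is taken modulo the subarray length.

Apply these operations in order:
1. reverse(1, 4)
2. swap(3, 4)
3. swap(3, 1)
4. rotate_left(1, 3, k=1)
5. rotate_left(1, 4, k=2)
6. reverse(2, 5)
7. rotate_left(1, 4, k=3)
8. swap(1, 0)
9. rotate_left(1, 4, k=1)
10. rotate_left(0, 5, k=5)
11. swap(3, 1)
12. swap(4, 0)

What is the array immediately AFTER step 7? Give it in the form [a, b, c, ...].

After 1 (reverse(1, 4)): [1, 2, 5, 4, 3, 0]
After 2 (swap(3, 4)): [1, 2, 5, 3, 4, 0]
After 3 (swap(3, 1)): [1, 3, 5, 2, 4, 0]
After 4 (rotate_left(1, 3, k=1)): [1, 5, 2, 3, 4, 0]
After 5 (rotate_left(1, 4, k=2)): [1, 3, 4, 5, 2, 0]
After 6 (reverse(2, 5)): [1, 3, 0, 2, 5, 4]
After 7 (rotate_left(1, 4, k=3)): [1, 5, 3, 0, 2, 4]

Answer: [1, 5, 3, 0, 2, 4]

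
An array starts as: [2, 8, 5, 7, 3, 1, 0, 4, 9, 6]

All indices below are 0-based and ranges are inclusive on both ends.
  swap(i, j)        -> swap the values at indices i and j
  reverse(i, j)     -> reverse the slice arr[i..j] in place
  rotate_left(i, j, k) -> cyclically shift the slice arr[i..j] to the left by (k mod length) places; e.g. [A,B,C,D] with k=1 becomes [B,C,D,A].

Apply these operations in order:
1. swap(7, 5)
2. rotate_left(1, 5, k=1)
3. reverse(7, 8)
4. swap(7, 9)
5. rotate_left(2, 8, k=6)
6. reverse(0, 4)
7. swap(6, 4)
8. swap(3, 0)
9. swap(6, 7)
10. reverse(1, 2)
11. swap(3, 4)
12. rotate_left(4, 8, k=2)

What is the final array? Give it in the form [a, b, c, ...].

After 1 (swap(7, 5)): [2, 8, 5, 7, 3, 4, 0, 1, 9, 6]
After 2 (rotate_left(1, 5, k=1)): [2, 5, 7, 3, 4, 8, 0, 1, 9, 6]
After 3 (reverse(7, 8)): [2, 5, 7, 3, 4, 8, 0, 9, 1, 6]
After 4 (swap(7, 9)): [2, 5, 7, 3, 4, 8, 0, 6, 1, 9]
After 5 (rotate_left(2, 8, k=6)): [2, 5, 1, 7, 3, 4, 8, 0, 6, 9]
After 6 (reverse(0, 4)): [3, 7, 1, 5, 2, 4, 8, 0, 6, 9]
After 7 (swap(6, 4)): [3, 7, 1, 5, 8, 4, 2, 0, 6, 9]
After 8 (swap(3, 0)): [5, 7, 1, 3, 8, 4, 2, 0, 6, 9]
After 9 (swap(6, 7)): [5, 7, 1, 3, 8, 4, 0, 2, 6, 9]
After 10 (reverse(1, 2)): [5, 1, 7, 3, 8, 4, 0, 2, 6, 9]
After 11 (swap(3, 4)): [5, 1, 7, 8, 3, 4, 0, 2, 6, 9]
After 12 (rotate_left(4, 8, k=2)): [5, 1, 7, 8, 0, 2, 6, 3, 4, 9]

Answer: [5, 1, 7, 8, 0, 2, 6, 3, 4, 9]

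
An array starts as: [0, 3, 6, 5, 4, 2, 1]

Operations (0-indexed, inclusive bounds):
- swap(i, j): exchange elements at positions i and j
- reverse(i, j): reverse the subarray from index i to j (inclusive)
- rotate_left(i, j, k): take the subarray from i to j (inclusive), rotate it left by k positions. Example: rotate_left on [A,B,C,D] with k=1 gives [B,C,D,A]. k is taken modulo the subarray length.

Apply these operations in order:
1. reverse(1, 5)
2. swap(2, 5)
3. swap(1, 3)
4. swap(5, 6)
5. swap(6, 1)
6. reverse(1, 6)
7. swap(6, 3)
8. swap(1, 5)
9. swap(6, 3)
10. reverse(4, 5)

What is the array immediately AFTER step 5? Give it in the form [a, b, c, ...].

Answer: [0, 4, 3, 2, 6, 1, 5]

Derivation:
After 1 (reverse(1, 5)): [0, 2, 4, 5, 6, 3, 1]
After 2 (swap(2, 5)): [0, 2, 3, 5, 6, 4, 1]
After 3 (swap(1, 3)): [0, 5, 3, 2, 6, 4, 1]
After 4 (swap(5, 6)): [0, 5, 3, 2, 6, 1, 4]
After 5 (swap(6, 1)): [0, 4, 3, 2, 6, 1, 5]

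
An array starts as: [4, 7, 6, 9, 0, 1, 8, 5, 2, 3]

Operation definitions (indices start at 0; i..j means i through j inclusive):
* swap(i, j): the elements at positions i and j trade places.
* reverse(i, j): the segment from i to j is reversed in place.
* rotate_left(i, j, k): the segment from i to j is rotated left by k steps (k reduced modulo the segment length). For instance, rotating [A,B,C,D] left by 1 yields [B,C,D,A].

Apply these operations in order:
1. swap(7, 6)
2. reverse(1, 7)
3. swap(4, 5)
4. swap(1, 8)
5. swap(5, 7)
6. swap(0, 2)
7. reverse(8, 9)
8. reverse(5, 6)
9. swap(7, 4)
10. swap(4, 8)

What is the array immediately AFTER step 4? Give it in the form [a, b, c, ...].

Answer: [4, 2, 5, 1, 9, 0, 6, 7, 8, 3]

Derivation:
After 1 (swap(7, 6)): [4, 7, 6, 9, 0, 1, 5, 8, 2, 3]
After 2 (reverse(1, 7)): [4, 8, 5, 1, 0, 9, 6, 7, 2, 3]
After 3 (swap(4, 5)): [4, 8, 5, 1, 9, 0, 6, 7, 2, 3]
After 4 (swap(1, 8)): [4, 2, 5, 1, 9, 0, 6, 7, 8, 3]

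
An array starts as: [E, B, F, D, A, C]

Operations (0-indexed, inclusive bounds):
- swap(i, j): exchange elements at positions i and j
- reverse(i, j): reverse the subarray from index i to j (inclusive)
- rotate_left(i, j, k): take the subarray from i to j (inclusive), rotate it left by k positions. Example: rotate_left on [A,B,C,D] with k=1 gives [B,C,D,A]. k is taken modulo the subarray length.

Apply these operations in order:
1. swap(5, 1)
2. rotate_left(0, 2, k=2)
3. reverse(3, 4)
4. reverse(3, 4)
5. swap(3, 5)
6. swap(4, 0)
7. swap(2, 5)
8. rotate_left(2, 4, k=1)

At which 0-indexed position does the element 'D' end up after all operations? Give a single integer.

After 1 (swap(5, 1)): [E, C, F, D, A, B]
After 2 (rotate_left(0, 2, k=2)): [F, E, C, D, A, B]
After 3 (reverse(3, 4)): [F, E, C, A, D, B]
After 4 (reverse(3, 4)): [F, E, C, D, A, B]
After 5 (swap(3, 5)): [F, E, C, B, A, D]
After 6 (swap(4, 0)): [A, E, C, B, F, D]
After 7 (swap(2, 5)): [A, E, D, B, F, C]
After 8 (rotate_left(2, 4, k=1)): [A, E, B, F, D, C]

Answer: 4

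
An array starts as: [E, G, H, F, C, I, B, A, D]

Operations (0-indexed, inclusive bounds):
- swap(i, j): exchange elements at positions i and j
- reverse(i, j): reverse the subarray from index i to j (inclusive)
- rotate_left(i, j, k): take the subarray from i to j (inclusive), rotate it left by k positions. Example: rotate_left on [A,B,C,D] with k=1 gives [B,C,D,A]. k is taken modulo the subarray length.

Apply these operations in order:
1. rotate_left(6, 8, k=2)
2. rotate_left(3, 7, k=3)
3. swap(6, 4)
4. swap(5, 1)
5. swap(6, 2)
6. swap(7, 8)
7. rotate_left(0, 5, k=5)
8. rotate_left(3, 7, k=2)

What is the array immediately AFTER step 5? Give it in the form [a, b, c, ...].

After 1 (rotate_left(6, 8, k=2)): [E, G, H, F, C, I, D, B, A]
After 2 (rotate_left(3, 7, k=3)): [E, G, H, D, B, F, C, I, A]
After 3 (swap(6, 4)): [E, G, H, D, C, F, B, I, A]
After 4 (swap(5, 1)): [E, F, H, D, C, G, B, I, A]
After 5 (swap(6, 2)): [E, F, B, D, C, G, H, I, A]

Answer: [E, F, B, D, C, G, H, I, A]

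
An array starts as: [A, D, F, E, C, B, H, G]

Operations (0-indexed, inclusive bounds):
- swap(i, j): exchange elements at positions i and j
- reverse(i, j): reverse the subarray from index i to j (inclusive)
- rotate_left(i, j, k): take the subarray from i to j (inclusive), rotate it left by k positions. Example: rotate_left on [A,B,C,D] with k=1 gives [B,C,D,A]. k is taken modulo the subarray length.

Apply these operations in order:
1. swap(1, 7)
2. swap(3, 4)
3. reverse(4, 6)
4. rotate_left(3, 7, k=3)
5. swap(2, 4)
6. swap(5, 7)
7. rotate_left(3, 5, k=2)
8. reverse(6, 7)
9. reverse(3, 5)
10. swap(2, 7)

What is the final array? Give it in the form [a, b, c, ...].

After 1 (swap(1, 7)): [A, G, F, E, C, B, H, D]
After 2 (swap(3, 4)): [A, G, F, C, E, B, H, D]
After 3 (reverse(4, 6)): [A, G, F, C, H, B, E, D]
After 4 (rotate_left(3, 7, k=3)): [A, G, F, E, D, C, H, B]
After 5 (swap(2, 4)): [A, G, D, E, F, C, H, B]
After 6 (swap(5, 7)): [A, G, D, E, F, B, H, C]
After 7 (rotate_left(3, 5, k=2)): [A, G, D, B, E, F, H, C]
After 8 (reverse(6, 7)): [A, G, D, B, E, F, C, H]
After 9 (reverse(3, 5)): [A, G, D, F, E, B, C, H]
After 10 (swap(2, 7)): [A, G, H, F, E, B, C, D]

Answer: [A, G, H, F, E, B, C, D]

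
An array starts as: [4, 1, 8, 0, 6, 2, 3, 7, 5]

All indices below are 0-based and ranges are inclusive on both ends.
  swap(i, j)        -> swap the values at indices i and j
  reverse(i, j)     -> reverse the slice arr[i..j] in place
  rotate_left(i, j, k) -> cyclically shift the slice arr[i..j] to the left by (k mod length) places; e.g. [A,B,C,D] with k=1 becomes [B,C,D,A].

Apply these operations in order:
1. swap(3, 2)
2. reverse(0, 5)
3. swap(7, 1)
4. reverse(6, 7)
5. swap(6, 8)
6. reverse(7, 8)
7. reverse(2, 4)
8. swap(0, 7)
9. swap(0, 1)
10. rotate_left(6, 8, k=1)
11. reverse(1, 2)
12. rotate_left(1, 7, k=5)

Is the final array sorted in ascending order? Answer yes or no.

After 1 (swap(3, 2)): [4, 1, 0, 8, 6, 2, 3, 7, 5]
After 2 (reverse(0, 5)): [2, 6, 8, 0, 1, 4, 3, 7, 5]
After 3 (swap(7, 1)): [2, 7, 8, 0, 1, 4, 3, 6, 5]
After 4 (reverse(6, 7)): [2, 7, 8, 0, 1, 4, 6, 3, 5]
After 5 (swap(6, 8)): [2, 7, 8, 0, 1, 4, 5, 3, 6]
After 6 (reverse(7, 8)): [2, 7, 8, 0, 1, 4, 5, 6, 3]
After 7 (reverse(2, 4)): [2, 7, 1, 0, 8, 4, 5, 6, 3]
After 8 (swap(0, 7)): [6, 7, 1, 0, 8, 4, 5, 2, 3]
After 9 (swap(0, 1)): [7, 6, 1, 0, 8, 4, 5, 2, 3]
After 10 (rotate_left(6, 8, k=1)): [7, 6, 1, 0, 8, 4, 2, 3, 5]
After 11 (reverse(1, 2)): [7, 1, 6, 0, 8, 4, 2, 3, 5]
After 12 (rotate_left(1, 7, k=5)): [7, 2, 3, 1, 6, 0, 8, 4, 5]

Answer: no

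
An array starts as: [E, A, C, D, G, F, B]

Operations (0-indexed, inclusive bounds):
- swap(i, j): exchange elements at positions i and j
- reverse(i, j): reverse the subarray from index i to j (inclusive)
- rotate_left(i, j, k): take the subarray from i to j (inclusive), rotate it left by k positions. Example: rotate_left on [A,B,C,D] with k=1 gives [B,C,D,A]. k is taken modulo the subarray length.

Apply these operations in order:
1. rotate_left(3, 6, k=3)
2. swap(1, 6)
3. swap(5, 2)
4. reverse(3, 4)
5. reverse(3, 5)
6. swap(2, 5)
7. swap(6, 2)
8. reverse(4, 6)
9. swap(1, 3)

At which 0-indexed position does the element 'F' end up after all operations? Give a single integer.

Answer: 3

Derivation:
After 1 (rotate_left(3, 6, k=3)): [E, A, C, B, D, G, F]
After 2 (swap(1, 6)): [E, F, C, B, D, G, A]
After 3 (swap(5, 2)): [E, F, G, B, D, C, A]
After 4 (reverse(3, 4)): [E, F, G, D, B, C, A]
After 5 (reverse(3, 5)): [E, F, G, C, B, D, A]
After 6 (swap(2, 5)): [E, F, D, C, B, G, A]
After 7 (swap(6, 2)): [E, F, A, C, B, G, D]
After 8 (reverse(4, 6)): [E, F, A, C, D, G, B]
After 9 (swap(1, 3)): [E, C, A, F, D, G, B]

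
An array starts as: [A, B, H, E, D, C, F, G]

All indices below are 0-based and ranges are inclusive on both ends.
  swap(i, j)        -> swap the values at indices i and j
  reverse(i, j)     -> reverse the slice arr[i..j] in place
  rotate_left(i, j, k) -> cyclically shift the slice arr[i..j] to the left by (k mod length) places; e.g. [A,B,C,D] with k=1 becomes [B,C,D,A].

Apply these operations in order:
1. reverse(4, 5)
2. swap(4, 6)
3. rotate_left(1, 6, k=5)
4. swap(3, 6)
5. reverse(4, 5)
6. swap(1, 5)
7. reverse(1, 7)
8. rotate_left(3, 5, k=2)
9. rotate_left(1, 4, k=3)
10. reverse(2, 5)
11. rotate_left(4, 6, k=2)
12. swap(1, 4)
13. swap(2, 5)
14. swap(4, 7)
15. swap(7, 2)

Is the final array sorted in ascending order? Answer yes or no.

After 1 (reverse(4, 5)): [A, B, H, E, C, D, F, G]
After 2 (swap(4, 6)): [A, B, H, E, F, D, C, G]
After 3 (rotate_left(1, 6, k=5)): [A, C, B, H, E, F, D, G]
After 4 (swap(3, 6)): [A, C, B, D, E, F, H, G]
After 5 (reverse(4, 5)): [A, C, B, D, F, E, H, G]
After 6 (swap(1, 5)): [A, E, B, D, F, C, H, G]
After 7 (reverse(1, 7)): [A, G, H, C, F, D, B, E]
After 8 (rotate_left(3, 5, k=2)): [A, G, H, D, C, F, B, E]
After 9 (rotate_left(1, 4, k=3)): [A, C, G, H, D, F, B, E]
After 10 (reverse(2, 5)): [A, C, F, D, H, G, B, E]
After 11 (rotate_left(4, 6, k=2)): [A, C, F, D, B, H, G, E]
After 12 (swap(1, 4)): [A, B, F, D, C, H, G, E]
After 13 (swap(2, 5)): [A, B, H, D, C, F, G, E]
After 14 (swap(4, 7)): [A, B, H, D, E, F, G, C]
After 15 (swap(7, 2)): [A, B, C, D, E, F, G, H]

Answer: yes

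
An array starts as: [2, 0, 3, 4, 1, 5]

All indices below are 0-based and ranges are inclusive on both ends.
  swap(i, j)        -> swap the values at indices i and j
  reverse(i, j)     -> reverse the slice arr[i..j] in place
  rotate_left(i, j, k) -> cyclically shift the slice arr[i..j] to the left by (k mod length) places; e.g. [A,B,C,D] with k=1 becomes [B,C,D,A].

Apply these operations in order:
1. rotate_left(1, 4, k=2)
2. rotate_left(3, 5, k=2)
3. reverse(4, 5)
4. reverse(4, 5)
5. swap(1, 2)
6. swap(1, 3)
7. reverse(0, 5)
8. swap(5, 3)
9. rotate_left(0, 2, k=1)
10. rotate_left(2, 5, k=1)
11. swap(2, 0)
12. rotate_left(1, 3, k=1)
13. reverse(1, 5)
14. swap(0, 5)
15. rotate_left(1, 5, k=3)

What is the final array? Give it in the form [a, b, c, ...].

Answer: [0, 5, 2, 3, 4, 1]

Derivation:
After 1 (rotate_left(1, 4, k=2)): [2, 4, 1, 0, 3, 5]
After 2 (rotate_left(3, 5, k=2)): [2, 4, 1, 5, 0, 3]
After 3 (reverse(4, 5)): [2, 4, 1, 5, 3, 0]
After 4 (reverse(4, 5)): [2, 4, 1, 5, 0, 3]
After 5 (swap(1, 2)): [2, 1, 4, 5, 0, 3]
After 6 (swap(1, 3)): [2, 5, 4, 1, 0, 3]
After 7 (reverse(0, 5)): [3, 0, 1, 4, 5, 2]
After 8 (swap(5, 3)): [3, 0, 1, 2, 5, 4]
After 9 (rotate_left(0, 2, k=1)): [0, 1, 3, 2, 5, 4]
After 10 (rotate_left(2, 5, k=1)): [0, 1, 2, 5, 4, 3]
After 11 (swap(2, 0)): [2, 1, 0, 5, 4, 3]
After 12 (rotate_left(1, 3, k=1)): [2, 0, 5, 1, 4, 3]
After 13 (reverse(1, 5)): [2, 3, 4, 1, 5, 0]
After 14 (swap(0, 5)): [0, 3, 4, 1, 5, 2]
After 15 (rotate_left(1, 5, k=3)): [0, 5, 2, 3, 4, 1]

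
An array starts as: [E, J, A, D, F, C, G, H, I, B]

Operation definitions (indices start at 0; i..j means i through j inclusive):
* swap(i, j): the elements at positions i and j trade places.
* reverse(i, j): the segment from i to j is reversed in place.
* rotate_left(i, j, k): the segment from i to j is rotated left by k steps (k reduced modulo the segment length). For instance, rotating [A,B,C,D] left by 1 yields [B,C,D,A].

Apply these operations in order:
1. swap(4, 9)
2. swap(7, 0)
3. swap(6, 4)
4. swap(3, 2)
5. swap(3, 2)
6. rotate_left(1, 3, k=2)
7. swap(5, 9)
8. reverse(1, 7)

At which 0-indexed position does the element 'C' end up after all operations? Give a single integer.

Answer: 9

Derivation:
After 1 (swap(4, 9)): [E, J, A, D, B, C, G, H, I, F]
After 2 (swap(7, 0)): [H, J, A, D, B, C, G, E, I, F]
After 3 (swap(6, 4)): [H, J, A, D, G, C, B, E, I, F]
After 4 (swap(3, 2)): [H, J, D, A, G, C, B, E, I, F]
After 5 (swap(3, 2)): [H, J, A, D, G, C, B, E, I, F]
After 6 (rotate_left(1, 3, k=2)): [H, D, J, A, G, C, B, E, I, F]
After 7 (swap(5, 9)): [H, D, J, A, G, F, B, E, I, C]
After 8 (reverse(1, 7)): [H, E, B, F, G, A, J, D, I, C]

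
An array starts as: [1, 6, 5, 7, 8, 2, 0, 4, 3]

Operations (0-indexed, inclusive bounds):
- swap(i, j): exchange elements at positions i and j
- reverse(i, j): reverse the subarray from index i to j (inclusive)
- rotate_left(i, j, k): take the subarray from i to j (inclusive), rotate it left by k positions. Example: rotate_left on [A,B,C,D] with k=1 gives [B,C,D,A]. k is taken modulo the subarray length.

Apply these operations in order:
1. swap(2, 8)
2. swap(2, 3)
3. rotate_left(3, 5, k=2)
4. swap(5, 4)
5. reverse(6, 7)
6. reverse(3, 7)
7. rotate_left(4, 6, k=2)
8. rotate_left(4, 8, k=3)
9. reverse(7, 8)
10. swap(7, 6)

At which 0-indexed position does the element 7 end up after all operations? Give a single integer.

Answer: 2

Derivation:
After 1 (swap(2, 8)): [1, 6, 3, 7, 8, 2, 0, 4, 5]
After 2 (swap(2, 3)): [1, 6, 7, 3, 8, 2, 0, 4, 5]
After 3 (rotate_left(3, 5, k=2)): [1, 6, 7, 2, 3, 8, 0, 4, 5]
After 4 (swap(5, 4)): [1, 6, 7, 2, 8, 3, 0, 4, 5]
After 5 (reverse(6, 7)): [1, 6, 7, 2, 8, 3, 4, 0, 5]
After 6 (reverse(3, 7)): [1, 6, 7, 0, 4, 3, 8, 2, 5]
After 7 (rotate_left(4, 6, k=2)): [1, 6, 7, 0, 8, 4, 3, 2, 5]
After 8 (rotate_left(4, 8, k=3)): [1, 6, 7, 0, 2, 5, 8, 4, 3]
After 9 (reverse(7, 8)): [1, 6, 7, 0, 2, 5, 8, 3, 4]
After 10 (swap(7, 6)): [1, 6, 7, 0, 2, 5, 3, 8, 4]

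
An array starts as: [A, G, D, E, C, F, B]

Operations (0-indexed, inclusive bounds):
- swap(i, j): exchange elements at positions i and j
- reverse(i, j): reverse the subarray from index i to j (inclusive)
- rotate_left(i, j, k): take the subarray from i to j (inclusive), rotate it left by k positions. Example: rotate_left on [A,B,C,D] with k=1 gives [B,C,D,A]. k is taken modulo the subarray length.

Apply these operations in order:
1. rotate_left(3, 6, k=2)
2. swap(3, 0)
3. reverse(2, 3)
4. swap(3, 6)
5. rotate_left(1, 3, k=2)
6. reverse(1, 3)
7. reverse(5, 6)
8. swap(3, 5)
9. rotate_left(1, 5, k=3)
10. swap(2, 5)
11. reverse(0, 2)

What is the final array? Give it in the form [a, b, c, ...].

Answer: [D, B, F, A, G, C, E]

Derivation:
After 1 (rotate_left(3, 6, k=2)): [A, G, D, F, B, E, C]
After 2 (swap(3, 0)): [F, G, D, A, B, E, C]
After 3 (reverse(2, 3)): [F, G, A, D, B, E, C]
After 4 (swap(3, 6)): [F, G, A, C, B, E, D]
After 5 (rotate_left(1, 3, k=2)): [F, C, G, A, B, E, D]
After 6 (reverse(1, 3)): [F, A, G, C, B, E, D]
After 7 (reverse(5, 6)): [F, A, G, C, B, D, E]
After 8 (swap(3, 5)): [F, A, G, D, B, C, E]
After 9 (rotate_left(1, 5, k=3)): [F, B, C, A, G, D, E]
After 10 (swap(2, 5)): [F, B, D, A, G, C, E]
After 11 (reverse(0, 2)): [D, B, F, A, G, C, E]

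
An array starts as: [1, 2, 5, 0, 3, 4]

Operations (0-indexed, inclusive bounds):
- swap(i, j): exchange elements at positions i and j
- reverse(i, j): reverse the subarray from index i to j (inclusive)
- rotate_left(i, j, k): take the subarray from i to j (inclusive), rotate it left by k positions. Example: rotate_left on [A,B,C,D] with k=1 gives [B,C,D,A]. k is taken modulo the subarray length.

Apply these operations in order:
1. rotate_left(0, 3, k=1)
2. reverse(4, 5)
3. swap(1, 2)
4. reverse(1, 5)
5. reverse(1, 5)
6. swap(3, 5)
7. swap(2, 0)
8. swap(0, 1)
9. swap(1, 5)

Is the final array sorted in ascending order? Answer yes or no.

After 1 (rotate_left(0, 3, k=1)): [2, 5, 0, 1, 3, 4]
After 2 (reverse(4, 5)): [2, 5, 0, 1, 4, 3]
After 3 (swap(1, 2)): [2, 0, 5, 1, 4, 3]
After 4 (reverse(1, 5)): [2, 3, 4, 1, 5, 0]
After 5 (reverse(1, 5)): [2, 0, 5, 1, 4, 3]
After 6 (swap(3, 5)): [2, 0, 5, 3, 4, 1]
After 7 (swap(2, 0)): [5, 0, 2, 3, 4, 1]
After 8 (swap(0, 1)): [0, 5, 2, 3, 4, 1]
After 9 (swap(1, 5)): [0, 1, 2, 3, 4, 5]

Answer: yes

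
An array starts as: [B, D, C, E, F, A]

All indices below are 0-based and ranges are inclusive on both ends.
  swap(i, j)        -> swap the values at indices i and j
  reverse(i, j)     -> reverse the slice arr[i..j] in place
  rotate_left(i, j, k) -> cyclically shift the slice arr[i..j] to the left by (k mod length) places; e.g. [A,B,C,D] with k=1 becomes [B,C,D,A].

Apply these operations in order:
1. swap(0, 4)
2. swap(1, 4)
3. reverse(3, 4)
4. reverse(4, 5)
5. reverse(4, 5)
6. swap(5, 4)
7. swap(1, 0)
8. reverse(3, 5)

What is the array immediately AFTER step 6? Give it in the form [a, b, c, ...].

After 1 (swap(0, 4)): [F, D, C, E, B, A]
After 2 (swap(1, 4)): [F, B, C, E, D, A]
After 3 (reverse(3, 4)): [F, B, C, D, E, A]
After 4 (reverse(4, 5)): [F, B, C, D, A, E]
After 5 (reverse(4, 5)): [F, B, C, D, E, A]
After 6 (swap(5, 4)): [F, B, C, D, A, E]

Answer: [F, B, C, D, A, E]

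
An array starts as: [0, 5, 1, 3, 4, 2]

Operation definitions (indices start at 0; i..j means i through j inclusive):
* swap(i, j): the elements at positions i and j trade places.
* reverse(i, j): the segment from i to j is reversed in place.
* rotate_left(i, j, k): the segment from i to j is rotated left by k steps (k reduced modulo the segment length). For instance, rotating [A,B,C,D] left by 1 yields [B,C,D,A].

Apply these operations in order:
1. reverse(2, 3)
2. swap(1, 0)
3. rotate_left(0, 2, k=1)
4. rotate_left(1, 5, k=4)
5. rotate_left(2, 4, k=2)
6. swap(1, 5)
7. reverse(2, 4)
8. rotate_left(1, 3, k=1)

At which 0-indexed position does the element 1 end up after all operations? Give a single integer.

After 1 (reverse(2, 3)): [0, 5, 3, 1, 4, 2]
After 2 (swap(1, 0)): [5, 0, 3, 1, 4, 2]
After 3 (rotate_left(0, 2, k=1)): [0, 3, 5, 1, 4, 2]
After 4 (rotate_left(1, 5, k=4)): [0, 2, 3, 5, 1, 4]
After 5 (rotate_left(2, 4, k=2)): [0, 2, 1, 3, 5, 4]
After 6 (swap(1, 5)): [0, 4, 1, 3, 5, 2]
After 7 (reverse(2, 4)): [0, 4, 5, 3, 1, 2]
After 8 (rotate_left(1, 3, k=1)): [0, 5, 3, 4, 1, 2]

Answer: 4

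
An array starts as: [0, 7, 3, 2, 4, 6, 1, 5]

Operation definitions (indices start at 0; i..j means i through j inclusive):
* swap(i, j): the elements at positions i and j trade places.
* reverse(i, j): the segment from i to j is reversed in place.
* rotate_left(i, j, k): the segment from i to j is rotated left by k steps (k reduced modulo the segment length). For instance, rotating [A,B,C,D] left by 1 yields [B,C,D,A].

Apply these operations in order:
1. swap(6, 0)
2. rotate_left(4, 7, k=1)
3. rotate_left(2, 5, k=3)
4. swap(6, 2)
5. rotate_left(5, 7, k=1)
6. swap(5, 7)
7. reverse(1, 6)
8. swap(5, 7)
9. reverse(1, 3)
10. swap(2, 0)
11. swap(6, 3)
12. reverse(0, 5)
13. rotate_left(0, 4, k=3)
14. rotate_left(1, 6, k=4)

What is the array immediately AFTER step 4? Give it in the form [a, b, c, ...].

After 1 (swap(6, 0)): [1, 7, 3, 2, 4, 6, 0, 5]
After 2 (rotate_left(4, 7, k=1)): [1, 7, 3, 2, 6, 0, 5, 4]
After 3 (rotate_left(2, 5, k=3)): [1, 7, 0, 3, 2, 6, 5, 4]
After 4 (swap(6, 2)): [1, 7, 5, 3, 2, 6, 0, 4]

Answer: [1, 7, 5, 3, 2, 6, 0, 4]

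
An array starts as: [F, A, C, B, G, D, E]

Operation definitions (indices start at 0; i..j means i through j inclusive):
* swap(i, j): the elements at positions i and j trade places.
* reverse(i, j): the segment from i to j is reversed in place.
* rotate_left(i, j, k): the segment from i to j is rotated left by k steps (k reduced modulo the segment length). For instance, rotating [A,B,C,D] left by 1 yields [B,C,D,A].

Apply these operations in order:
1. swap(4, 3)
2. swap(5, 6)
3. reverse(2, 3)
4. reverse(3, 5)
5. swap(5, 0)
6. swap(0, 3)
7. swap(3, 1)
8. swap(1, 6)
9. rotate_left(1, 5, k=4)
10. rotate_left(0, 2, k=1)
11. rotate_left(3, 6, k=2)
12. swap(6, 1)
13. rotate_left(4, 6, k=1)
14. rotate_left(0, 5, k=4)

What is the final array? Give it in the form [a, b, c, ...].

After 1 (swap(4, 3)): [F, A, C, G, B, D, E]
After 2 (swap(5, 6)): [F, A, C, G, B, E, D]
After 3 (reverse(2, 3)): [F, A, G, C, B, E, D]
After 4 (reverse(3, 5)): [F, A, G, E, B, C, D]
After 5 (swap(5, 0)): [C, A, G, E, B, F, D]
After 6 (swap(0, 3)): [E, A, G, C, B, F, D]
After 7 (swap(3, 1)): [E, C, G, A, B, F, D]
After 8 (swap(1, 6)): [E, D, G, A, B, F, C]
After 9 (rotate_left(1, 5, k=4)): [E, F, D, G, A, B, C]
After 10 (rotate_left(0, 2, k=1)): [F, D, E, G, A, B, C]
After 11 (rotate_left(3, 6, k=2)): [F, D, E, B, C, G, A]
After 12 (swap(6, 1)): [F, A, E, B, C, G, D]
After 13 (rotate_left(4, 6, k=1)): [F, A, E, B, G, D, C]
After 14 (rotate_left(0, 5, k=4)): [G, D, F, A, E, B, C]

Answer: [G, D, F, A, E, B, C]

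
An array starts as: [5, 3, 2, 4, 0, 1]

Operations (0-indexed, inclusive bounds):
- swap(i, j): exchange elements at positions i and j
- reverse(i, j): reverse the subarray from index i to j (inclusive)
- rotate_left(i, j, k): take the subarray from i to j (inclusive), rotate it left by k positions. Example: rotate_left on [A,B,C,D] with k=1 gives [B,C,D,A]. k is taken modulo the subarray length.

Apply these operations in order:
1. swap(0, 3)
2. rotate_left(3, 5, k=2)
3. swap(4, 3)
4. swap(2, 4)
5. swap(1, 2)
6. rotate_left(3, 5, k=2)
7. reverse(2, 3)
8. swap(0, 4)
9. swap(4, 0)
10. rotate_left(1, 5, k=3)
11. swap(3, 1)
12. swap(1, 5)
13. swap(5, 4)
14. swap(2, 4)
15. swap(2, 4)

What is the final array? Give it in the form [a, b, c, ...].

Answer: [4, 3, 2, 5, 1, 0]

Derivation:
After 1 (swap(0, 3)): [4, 3, 2, 5, 0, 1]
After 2 (rotate_left(3, 5, k=2)): [4, 3, 2, 1, 5, 0]
After 3 (swap(4, 3)): [4, 3, 2, 5, 1, 0]
After 4 (swap(2, 4)): [4, 3, 1, 5, 2, 0]
After 5 (swap(1, 2)): [4, 1, 3, 5, 2, 0]
After 6 (rotate_left(3, 5, k=2)): [4, 1, 3, 0, 5, 2]
After 7 (reverse(2, 3)): [4, 1, 0, 3, 5, 2]
After 8 (swap(0, 4)): [5, 1, 0, 3, 4, 2]
After 9 (swap(4, 0)): [4, 1, 0, 3, 5, 2]
After 10 (rotate_left(1, 5, k=3)): [4, 5, 2, 1, 0, 3]
After 11 (swap(3, 1)): [4, 1, 2, 5, 0, 3]
After 12 (swap(1, 5)): [4, 3, 2, 5, 0, 1]
After 13 (swap(5, 4)): [4, 3, 2, 5, 1, 0]
After 14 (swap(2, 4)): [4, 3, 1, 5, 2, 0]
After 15 (swap(2, 4)): [4, 3, 2, 5, 1, 0]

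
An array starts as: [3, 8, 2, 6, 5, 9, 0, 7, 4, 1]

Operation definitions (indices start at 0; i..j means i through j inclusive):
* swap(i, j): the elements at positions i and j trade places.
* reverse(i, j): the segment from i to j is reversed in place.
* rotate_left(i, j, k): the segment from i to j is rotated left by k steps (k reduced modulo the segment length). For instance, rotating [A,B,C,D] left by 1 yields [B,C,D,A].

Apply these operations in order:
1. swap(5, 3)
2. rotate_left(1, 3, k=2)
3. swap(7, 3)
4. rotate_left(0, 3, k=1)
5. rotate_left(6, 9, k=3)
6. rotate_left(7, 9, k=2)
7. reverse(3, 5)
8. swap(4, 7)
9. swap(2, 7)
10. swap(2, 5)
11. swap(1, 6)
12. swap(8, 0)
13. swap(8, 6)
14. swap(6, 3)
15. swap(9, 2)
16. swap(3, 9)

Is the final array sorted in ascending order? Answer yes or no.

Answer: yes

Derivation:
After 1 (swap(5, 3)): [3, 8, 2, 9, 5, 6, 0, 7, 4, 1]
After 2 (rotate_left(1, 3, k=2)): [3, 9, 8, 2, 5, 6, 0, 7, 4, 1]
After 3 (swap(7, 3)): [3, 9, 8, 7, 5, 6, 0, 2, 4, 1]
After 4 (rotate_left(0, 3, k=1)): [9, 8, 7, 3, 5, 6, 0, 2, 4, 1]
After 5 (rotate_left(6, 9, k=3)): [9, 8, 7, 3, 5, 6, 1, 0, 2, 4]
After 6 (rotate_left(7, 9, k=2)): [9, 8, 7, 3, 5, 6, 1, 4, 0, 2]
After 7 (reverse(3, 5)): [9, 8, 7, 6, 5, 3, 1, 4, 0, 2]
After 8 (swap(4, 7)): [9, 8, 7, 6, 4, 3, 1, 5, 0, 2]
After 9 (swap(2, 7)): [9, 8, 5, 6, 4, 3, 1, 7, 0, 2]
After 10 (swap(2, 5)): [9, 8, 3, 6, 4, 5, 1, 7, 0, 2]
After 11 (swap(1, 6)): [9, 1, 3, 6, 4, 5, 8, 7, 0, 2]
After 12 (swap(8, 0)): [0, 1, 3, 6, 4, 5, 8, 7, 9, 2]
After 13 (swap(8, 6)): [0, 1, 3, 6, 4, 5, 9, 7, 8, 2]
After 14 (swap(6, 3)): [0, 1, 3, 9, 4, 5, 6, 7, 8, 2]
After 15 (swap(9, 2)): [0, 1, 2, 9, 4, 5, 6, 7, 8, 3]
After 16 (swap(3, 9)): [0, 1, 2, 3, 4, 5, 6, 7, 8, 9]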